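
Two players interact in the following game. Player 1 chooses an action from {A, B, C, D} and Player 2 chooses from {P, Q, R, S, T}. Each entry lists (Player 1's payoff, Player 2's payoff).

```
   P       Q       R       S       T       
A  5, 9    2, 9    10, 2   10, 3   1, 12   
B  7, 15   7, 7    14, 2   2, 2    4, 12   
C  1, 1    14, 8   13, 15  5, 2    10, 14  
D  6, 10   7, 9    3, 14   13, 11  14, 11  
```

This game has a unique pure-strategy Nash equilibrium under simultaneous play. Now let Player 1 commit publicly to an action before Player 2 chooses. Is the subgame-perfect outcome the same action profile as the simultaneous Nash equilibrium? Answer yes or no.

no

Player 2 best-responds to each possible Player 1 move:
- A: Player 2 compares 9, 9, 2, 3, 12 and picks T; Player 1 would get 1.
- B: Player 2 compares 15, 7, 2, 2, 12 and picks P; Player 1 would get 7.
- C: Player 2 compares 1, 8, 15, 2, 14 and picks R; Player 1 would get 13.
- D: Player 2 compares 10, 9, 14, 11, 11 and picks R; Player 1 would get 3.
Among 1, 7, 13, 3, the best is 13 at C. Subgame-perfect outcome: (C, R) with payoffs (13, 15).
For the simultaneous game, intersect best replies.
Player 1's best replies: P→B; Q→C; R→B; S→D; T→D.
Player 2's best replies: A→T; B→P; C→R; D→R.
Only (B, P) has each player best-responding; Nash payoffs (7, 15).
Sequential outcome (C, R) differs from the Nash profile (B, P).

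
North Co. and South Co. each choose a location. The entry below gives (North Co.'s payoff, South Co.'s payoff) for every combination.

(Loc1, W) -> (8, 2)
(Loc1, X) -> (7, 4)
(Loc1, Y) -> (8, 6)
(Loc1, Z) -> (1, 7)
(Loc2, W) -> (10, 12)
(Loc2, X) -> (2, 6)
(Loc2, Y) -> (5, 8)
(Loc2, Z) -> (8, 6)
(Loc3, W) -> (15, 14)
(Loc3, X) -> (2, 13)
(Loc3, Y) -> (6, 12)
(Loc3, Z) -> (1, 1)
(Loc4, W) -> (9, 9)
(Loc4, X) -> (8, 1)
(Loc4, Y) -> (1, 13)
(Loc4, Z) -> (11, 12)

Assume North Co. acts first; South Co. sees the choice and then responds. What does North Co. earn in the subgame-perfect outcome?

Work backward from South Co.'s decision.
- Loc1: South Co. compares 2, 4, 6, 7 and picks Z; North Co. would get 1.
- Loc2: South Co. compares 12, 6, 8, 6 and picks W; North Co. would get 10.
- Loc3: South Co. compares 14, 13, 12, 1 and picks W; North Co. would get 15.
- Loc4: South Co. compares 9, 1, 13, 12 and picks Y; North Co. would get 1.
North Co.'s induced payoffs are 1, 10, 15, 1, so North Co. commits to Loc3. Subgame-perfect outcome: (Loc3, W) with payoffs (15, 14).

15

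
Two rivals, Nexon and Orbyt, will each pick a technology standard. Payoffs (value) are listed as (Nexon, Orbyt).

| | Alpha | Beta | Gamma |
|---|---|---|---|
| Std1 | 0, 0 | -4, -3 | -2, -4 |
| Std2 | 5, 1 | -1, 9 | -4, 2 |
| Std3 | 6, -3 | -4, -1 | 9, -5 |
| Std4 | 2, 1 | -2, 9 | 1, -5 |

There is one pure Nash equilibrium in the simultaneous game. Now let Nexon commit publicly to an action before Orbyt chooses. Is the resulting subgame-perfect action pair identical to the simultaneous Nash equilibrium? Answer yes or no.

Backward induction with Nexon moving first.
- Std1 → Orbyt plays Alpha (best of 0, -3, -4); Nexon gets 0.
- Std2 → Orbyt plays Beta (best of 1, 9, 2); Nexon gets -1.
- Std3 → Orbyt plays Beta (best of -3, -1, -5); Nexon gets -4.
- Std4 → Orbyt plays Beta (best of 1, 9, -5); Nexon gets -2.
Among 0, -1, -4, -2, the best is 0 at Std1. Subgame-perfect outcome: (Std1, Alpha) with payoffs (0, 0).
Now find the simultaneous Nash equilibrium.
Nexon's best replies: Alpha→Std3; Beta→Std2; Gamma→Std3.
Orbyt's best replies: Std1→Alpha; Std2→Beta; Std3→Beta; Std4→Beta.
The unique mutual best reply is (Std2, Beta), giving (-1, 9).
Sequential outcome (Std1, Alpha) differs from the Nash profile (Std2, Beta).

no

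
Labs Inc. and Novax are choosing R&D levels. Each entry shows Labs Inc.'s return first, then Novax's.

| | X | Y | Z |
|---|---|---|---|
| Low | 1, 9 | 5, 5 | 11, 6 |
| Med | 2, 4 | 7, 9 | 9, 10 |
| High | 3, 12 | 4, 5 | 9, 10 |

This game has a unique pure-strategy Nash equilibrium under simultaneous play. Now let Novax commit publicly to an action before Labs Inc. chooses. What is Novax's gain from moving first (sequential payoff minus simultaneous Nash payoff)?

0

Work backward from Labs Inc.'s decision.
- X → Labs Inc. plays High (best of 1, 2, 3); Novax gets 12.
- Y → Labs Inc. plays Med (best of 5, 7, 4); Novax gets 9.
- Z → Labs Inc. plays Low (best of 11, 9, 9); Novax gets 6.
Maximizing over 12, 9, 6, Novax chooses X. Subgame-perfect outcome: (High, X) with payoffs (3, 12).
Under simultaneous play:
Labs Inc.'s best replies: X→High; Y→Med; Z→Low.
Novax's best replies: Low→X; Med→Z; High→X.
Only (High, X) has each player best-responding; Nash payoffs (3, 12).
Novax's commitment gain: 12 − 12 = 0.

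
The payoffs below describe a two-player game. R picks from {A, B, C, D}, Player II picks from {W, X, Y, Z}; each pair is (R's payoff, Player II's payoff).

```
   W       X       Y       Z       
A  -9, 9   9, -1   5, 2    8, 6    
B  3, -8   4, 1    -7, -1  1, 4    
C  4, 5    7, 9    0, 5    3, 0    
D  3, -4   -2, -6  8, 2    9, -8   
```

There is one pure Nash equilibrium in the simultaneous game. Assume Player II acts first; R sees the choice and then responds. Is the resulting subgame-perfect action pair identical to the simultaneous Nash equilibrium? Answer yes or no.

no

Backward induction with Player II moving first.
- W: BR = C, leader payoff 5.
- X: BR = A, leader payoff -1.
- Y: BR = D, leader payoff 2.
- Z: BR = D, leader payoff -8.
Player II's induced payoffs are 5, -1, 2, -8, so Player II commits to W. Subgame-perfect outcome: (C, W) with payoffs (4, 5).
For the simultaneous game, intersect best replies.
R's best replies: W→C; X→A; Y→D; Z→D.
Player II's best replies: A→W; B→Z; C→X; D→Y.
The unique mutual best reply is (D, Y), giving (8, 2).
Sequential outcome (C, W) differs from the Nash profile (D, Y).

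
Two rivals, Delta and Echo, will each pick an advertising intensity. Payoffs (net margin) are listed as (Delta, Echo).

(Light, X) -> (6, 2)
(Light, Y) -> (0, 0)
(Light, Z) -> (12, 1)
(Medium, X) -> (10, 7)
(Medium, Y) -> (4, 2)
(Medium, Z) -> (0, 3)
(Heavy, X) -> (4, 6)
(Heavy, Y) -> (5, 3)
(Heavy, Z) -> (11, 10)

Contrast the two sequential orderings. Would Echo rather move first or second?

second

If Delta leads: Echo's best replies are Light→X, Medium→X, Heavy→Z; Delta's induced payoffs 6, 10, 11; outcome (Heavy, Z), payoffs (11, 10).
If Echo leads: Delta's best replies are X→Medium, Y→Heavy, Z→Light; Echo's induced payoffs 7, 3, 1; outcome (Medium, X), payoffs (10, 7).
Echo gets 7 moving first and 10 moving second, so Echo prefers to move second.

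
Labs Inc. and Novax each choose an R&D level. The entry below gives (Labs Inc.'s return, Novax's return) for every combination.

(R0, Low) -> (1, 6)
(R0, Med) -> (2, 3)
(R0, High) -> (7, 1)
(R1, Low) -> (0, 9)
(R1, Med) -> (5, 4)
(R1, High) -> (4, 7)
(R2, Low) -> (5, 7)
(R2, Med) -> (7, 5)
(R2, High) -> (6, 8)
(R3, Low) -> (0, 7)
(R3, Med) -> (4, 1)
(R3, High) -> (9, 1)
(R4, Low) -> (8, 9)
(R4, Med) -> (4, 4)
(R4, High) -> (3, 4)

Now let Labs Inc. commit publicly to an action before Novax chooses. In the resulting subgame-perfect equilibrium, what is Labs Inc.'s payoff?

Solve by backward induction (Labs Inc. leads).
- R0 → Novax plays Low (best of 6, 3, 1); Labs Inc. gets 1.
- R1 → Novax plays Low (best of 9, 4, 7); Labs Inc. gets 0.
- R2 → Novax plays High (best of 7, 5, 8); Labs Inc. gets 6.
- R3 → Novax plays Low (best of 7, 1, 1); Labs Inc. gets 0.
- R4 → Novax plays Low (best of 9, 4, 4); Labs Inc. gets 8.
Maximizing over 1, 0, 6, 0, 8, Labs Inc. chooses R4. Subgame-perfect outcome: (R4, Low) with payoffs (8, 9).

8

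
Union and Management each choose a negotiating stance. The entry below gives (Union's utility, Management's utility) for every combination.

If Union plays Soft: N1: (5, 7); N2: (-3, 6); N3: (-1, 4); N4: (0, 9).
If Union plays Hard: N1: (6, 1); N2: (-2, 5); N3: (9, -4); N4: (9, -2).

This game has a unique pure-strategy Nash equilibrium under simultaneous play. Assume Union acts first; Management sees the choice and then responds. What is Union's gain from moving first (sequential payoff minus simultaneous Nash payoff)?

Solve by backward induction (Union leads).
- Soft: Management compares 7, 6, 4, 9 and picks N4; Union would get 0.
- Hard: Management compares 1, 5, -4, -2 and picks N2; Union would get -2.
Among 0, -2, the best is 0 at Soft. Subgame-perfect outcome: (Soft, N4) with payoffs (0, 9).
Under simultaneous play:
Union's best replies: N1→Hard; N2→Hard; N3→Hard; N4→Hard.
Management's best replies: Soft→N4; Hard→N2.
Only (Hard, N2) has each player best-responding; Nash payoffs (-2, 5).
Union's commitment gain: 0 − -2 = 2.

2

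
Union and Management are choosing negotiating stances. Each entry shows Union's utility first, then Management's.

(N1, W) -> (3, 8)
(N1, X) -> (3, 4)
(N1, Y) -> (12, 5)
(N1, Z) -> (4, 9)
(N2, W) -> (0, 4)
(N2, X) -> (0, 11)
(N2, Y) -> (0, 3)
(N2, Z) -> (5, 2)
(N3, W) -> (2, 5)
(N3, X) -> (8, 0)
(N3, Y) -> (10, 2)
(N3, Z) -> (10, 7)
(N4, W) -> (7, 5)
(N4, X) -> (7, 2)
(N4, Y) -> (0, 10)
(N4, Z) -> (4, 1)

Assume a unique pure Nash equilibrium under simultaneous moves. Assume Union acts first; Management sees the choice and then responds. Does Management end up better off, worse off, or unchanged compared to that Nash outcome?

Solve by backward induction (Union leads).
- N1 → Management plays Z (best of 8, 4, 5, 9); Union gets 4.
- N2 → Management plays X (best of 4, 11, 3, 2); Union gets 0.
- N3 → Management plays Z (best of 5, 0, 2, 7); Union gets 10.
- N4 → Management plays Y (best of 5, 2, 10, 1); Union gets 0.
Maximizing over 4, 0, 10, 0, Union chooses N3. Subgame-perfect outcome: (N3, Z) with payoffs (10, 7).
For the simultaneous game, intersect best replies.
Union's best replies: W→N4; X→N3; Y→N1; Z→N3.
Management's best replies: N1→Z; N2→X; N3→Z; N4→Y.
Only (N3, Z) has each player best-responding; Nash payoffs (10, 7).
Management earns 7 sequentially versus 7 at the Nash outcome: unchanged.

unchanged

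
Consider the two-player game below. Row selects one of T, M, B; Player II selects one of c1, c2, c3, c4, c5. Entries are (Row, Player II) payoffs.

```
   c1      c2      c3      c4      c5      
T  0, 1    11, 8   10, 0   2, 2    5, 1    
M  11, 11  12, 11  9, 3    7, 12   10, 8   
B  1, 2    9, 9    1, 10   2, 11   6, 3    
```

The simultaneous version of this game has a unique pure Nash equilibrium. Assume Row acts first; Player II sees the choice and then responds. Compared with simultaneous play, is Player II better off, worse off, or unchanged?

worse off

Backward induction with Row moving first.
- T: Player II compares 1, 8, 0, 2, 1 and picks c2; Row would get 11.
- M: Player II compares 11, 11, 3, 12, 8 and picks c4; Row would get 7.
- B: Player II compares 2, 9, 10, 11, 3 and picks c4; Row would get 2.
Row's induced payoffs are 11, 7, 2, so Row commits to T. Subgame-perfect outcome: (T, c2) with payoffs (11, 8).
For the simultaneous game, intersect best replies.
Row's best replies: c1→M; c2→M; c3→T; c4→M; c5→M.
Player II's best replies: T→c2; M→c4; B→c4.
The unique mutual best reply is (M, c4), giving (7, 12).
Player II earns 8 sequentially versus 12 at the Nash outcome: worse off.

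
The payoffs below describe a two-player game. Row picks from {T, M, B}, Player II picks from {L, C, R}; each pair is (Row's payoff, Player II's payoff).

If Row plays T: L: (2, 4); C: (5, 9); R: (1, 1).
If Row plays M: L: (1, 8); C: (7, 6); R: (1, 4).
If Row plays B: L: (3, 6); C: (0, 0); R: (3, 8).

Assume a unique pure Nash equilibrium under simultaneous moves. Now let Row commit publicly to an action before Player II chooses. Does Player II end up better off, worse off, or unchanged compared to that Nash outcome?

Work backward from Player II's decision.
- T: Player II compares 4, 9, 1 and picks C; Row would get 5.
- M: Player II compares 8, 6, 4 and picks L; Row would get 1.
- B: Player II compares 6, 0, 8 and picks R; Row would get 3.
Maximizing over 5, 1, 3, Row chooses T. Subgame-perfect outcome: (T, C) with payoffs (5, 9).
Under simultaneous play:
Row's best replies: L→B; C→M; R→B.
Player II's best replies: T→C; M→L; B→R.
The unique mutual best reply is (B, R), giving (3, 8).
Player II earns 9 sequentially versus 8 at the Nash outcome: better off.

better off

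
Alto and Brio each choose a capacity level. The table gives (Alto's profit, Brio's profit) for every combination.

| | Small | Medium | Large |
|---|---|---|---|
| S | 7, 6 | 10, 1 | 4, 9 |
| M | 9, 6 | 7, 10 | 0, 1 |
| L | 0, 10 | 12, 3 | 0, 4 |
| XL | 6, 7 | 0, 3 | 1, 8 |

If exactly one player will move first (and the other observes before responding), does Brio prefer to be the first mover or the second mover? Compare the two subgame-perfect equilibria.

second

If Alto leads: Brio's best replies are S→Large, M→Medium, L→Small, XL→Large; Alto's induced payoffs 4, 7, 0, 1; outcome (M, Medium), payoffs (7, 10).
If Brio leads: Alto's best replies are Small→M, Medium→L, Large→S; Brio's induced payoffs 6, 3, 9; outcome (S, Large), payoffs (4, 9).
Brio gets 9 moving first and 10 moving second, so Brio prefers to move second.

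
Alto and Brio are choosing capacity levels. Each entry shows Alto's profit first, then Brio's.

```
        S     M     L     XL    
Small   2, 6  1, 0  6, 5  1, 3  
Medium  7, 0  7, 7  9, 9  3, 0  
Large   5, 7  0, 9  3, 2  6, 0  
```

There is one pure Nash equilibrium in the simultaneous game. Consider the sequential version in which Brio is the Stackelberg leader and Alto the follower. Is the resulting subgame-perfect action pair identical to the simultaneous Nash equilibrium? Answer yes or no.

Work backward from Alto's decision.
- S: BR = Medium, leader payoff 0.
- M: BR = Medium, leader payoff 7.
- L: BR = Medium, leader payoff 9.
- XL: BR = Large, leader payoff 0.
Among 0, 7, 9, 0, the best is 9 at L. Subgame-perfect outcome: (Medium, L) with payoffs (9, 9).
Now find the simultaneous Nash equilibrium.
Alto's best replies: S→Medium; M→Medium; L→Medium; XL→Large.
Brio's best replies: Small→S; Medium→L; Large→M.
The unique mutual best reply is (Medium, L), giving (9, 9).
Sequential outcome (Medium, L) coincides with the Nash profile (Medium, L).

yes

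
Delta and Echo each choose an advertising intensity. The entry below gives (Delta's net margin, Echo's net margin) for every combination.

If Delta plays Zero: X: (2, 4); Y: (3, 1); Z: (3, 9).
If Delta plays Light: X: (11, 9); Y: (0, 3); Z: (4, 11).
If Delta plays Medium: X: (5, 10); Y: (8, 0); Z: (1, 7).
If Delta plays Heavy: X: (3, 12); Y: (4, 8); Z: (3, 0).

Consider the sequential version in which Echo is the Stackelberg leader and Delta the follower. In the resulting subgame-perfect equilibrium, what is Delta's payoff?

4

Backward induction with Echo moving first.
- X: BR = Light, leader payoff 9.
- Y: BR = Medium, leader payoff 0.
- Z: BR = Light, leader payoff 11.
Echo's induced payoffs are 9, 0, 11, so Echo commits to Z. Subgame-perfect outcome: (Light, Z) with payoffs (4, 11).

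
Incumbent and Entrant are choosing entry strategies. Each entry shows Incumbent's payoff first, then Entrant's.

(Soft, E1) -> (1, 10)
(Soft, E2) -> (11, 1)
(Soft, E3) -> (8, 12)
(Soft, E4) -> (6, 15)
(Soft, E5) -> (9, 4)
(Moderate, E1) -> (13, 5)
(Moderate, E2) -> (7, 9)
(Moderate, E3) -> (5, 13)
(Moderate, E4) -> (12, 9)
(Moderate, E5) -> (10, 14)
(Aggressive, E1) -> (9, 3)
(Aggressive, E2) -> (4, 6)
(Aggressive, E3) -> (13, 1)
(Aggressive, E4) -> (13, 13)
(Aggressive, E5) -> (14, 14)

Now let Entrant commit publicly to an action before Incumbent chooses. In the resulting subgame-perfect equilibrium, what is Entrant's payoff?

Incumbent best-responds to each possible Entrant move:
- E1 → Incumbent plays Moderate (best of 1, 13, 9); Entrant gets 5.
- E2 → Incumbent plays Soft (best of 11, 7, 4); Entrant gets 1.
- E3 → Incumbent plays Aggressive (best of 8, 5, 13); Entrant gets 1.
- E4 → Incumbent plays Aggressive (best of 6, 12, 13); Entrant gets 13.
- E5 → Incumbent plays Aggressive (best of 9, 10, 14); Entrant gets 14.
Among 5, 1, 1, 13, 14, the best is 14 at E5. Subgame-perfect outcome: (Aggressive, E5) with payoffs (14, 14).

14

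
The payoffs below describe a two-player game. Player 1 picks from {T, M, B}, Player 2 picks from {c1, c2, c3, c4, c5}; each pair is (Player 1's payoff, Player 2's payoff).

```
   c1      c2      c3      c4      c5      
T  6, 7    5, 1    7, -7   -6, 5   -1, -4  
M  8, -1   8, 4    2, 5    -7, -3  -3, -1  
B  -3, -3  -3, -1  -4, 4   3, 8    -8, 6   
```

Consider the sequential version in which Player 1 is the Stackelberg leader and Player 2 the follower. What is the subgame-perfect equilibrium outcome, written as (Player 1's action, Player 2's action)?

Player 2 best-responds to each possible Player 1 move:
- T → Player 2 plays c1 (best of 7, 1, -7, 5, -4); Player 1 gets 6.
- M → Player 2 plays c3 (best of -1, 4, 5, -3, -1); Player 1 gets 2.
- B → Player 2 plays c4 (best of -3, -1, 4, 8, 6); Player 1 gets 3.
Among 6, 2, 3, the best is 6 at T. Subgame-perfect outcome: (T, c1) with payoffs (6, 7).

(T, c1)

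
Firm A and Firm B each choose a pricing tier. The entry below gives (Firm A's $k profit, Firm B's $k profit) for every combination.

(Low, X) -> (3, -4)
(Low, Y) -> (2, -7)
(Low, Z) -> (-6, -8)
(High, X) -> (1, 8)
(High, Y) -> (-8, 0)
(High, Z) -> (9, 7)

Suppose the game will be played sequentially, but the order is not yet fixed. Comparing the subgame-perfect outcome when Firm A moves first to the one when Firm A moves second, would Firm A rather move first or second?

second

If Firm A leads: Firm B's best replies are Low→X, High→X; Firm A's induced payoffs 3, 1; outcome (Low, X), payoffs (3, -4).
If Firm B leads: Firm A's best replies are X→Low, Y→Low, Z→High; Firm B's induced payoffs -4, -7, 7; outcome (High, Z), payoffs (9, 7).
Firm A gets 3 moving first and 9 moving second, so Firm A prefers to move second.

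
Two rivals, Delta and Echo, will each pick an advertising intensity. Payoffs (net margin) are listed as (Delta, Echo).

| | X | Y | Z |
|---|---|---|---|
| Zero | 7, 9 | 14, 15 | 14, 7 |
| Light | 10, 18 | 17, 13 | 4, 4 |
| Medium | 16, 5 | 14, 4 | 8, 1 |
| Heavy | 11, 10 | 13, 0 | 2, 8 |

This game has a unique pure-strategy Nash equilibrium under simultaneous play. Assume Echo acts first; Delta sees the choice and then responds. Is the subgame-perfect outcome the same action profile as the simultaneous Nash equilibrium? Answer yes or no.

Backward induction with Echo moving first.
- X: BR = Medium, leader payoff 5.
- Y: BR = Light, leader payoff 13.
- Z: BR = Zero, leader payoff 7.
Among 5, 13, 7, the best is 13 at Y. Subgame-perfect outcome: (Light, Y) with payoffs (17, 13).
Under simultaneous play:
Delta's best replies: X→Medium; Y→Light; Z→Zero.
Echo's best replies: Zero→Y; Light→X; Medium→X; Heavy→X.
Only (Medium, X) has each player best-responding; Nash payoffs (16, 5).
Sequential outcome (Light, Y) differs from the Nash profile (Medium, X).

no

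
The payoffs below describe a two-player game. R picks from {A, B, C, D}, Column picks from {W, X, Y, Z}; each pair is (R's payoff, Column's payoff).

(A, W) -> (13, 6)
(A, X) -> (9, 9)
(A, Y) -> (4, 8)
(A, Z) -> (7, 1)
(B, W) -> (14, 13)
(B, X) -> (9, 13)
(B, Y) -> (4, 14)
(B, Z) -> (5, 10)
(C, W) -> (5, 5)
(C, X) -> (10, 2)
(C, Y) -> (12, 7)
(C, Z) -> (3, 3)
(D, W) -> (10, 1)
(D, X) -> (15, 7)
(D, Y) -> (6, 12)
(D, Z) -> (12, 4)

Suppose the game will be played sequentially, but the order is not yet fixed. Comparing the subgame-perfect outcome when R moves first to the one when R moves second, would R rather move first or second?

If R leads: Column's best replies are A→X, B→Y, C→Y, D→Y; R's induced payoffs 9, 4, 12, 6; outcome (C, Y), payoffs (12, 7).
If Column leads: R's best replies are W→B, X→D, Y→C, Z→D; Column's induced payoffs 13, 7, 7, 4; outcome (B, W), payoffs (14, 13).
R gets 12 moving first and 14 moving second, so R prefers to move second.

second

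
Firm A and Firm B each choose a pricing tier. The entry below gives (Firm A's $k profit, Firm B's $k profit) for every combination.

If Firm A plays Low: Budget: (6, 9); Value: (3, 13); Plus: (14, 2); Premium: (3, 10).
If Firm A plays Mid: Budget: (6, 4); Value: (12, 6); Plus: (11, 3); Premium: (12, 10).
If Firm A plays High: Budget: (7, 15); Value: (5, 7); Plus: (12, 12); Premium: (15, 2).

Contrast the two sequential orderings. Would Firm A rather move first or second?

If Firm A leads: Firm B's best replies are Low→Value, Mid→Premium, High→Budget; Firm A's induced payoffs 3, 12, 7; outcome (Mid, Premium), payoffs (12, 10).
If Firm B leads: Firm A's best replies are Budget→High, Value→Mid, Plus→Low, Premium→High; Firm B's induced payoffs 15, 6, 2, 2; outcome (High, Budget), payoffs (7, 15).
Firm A gets 12 moving first and 7 moving second, so Firm A prefers to move first.

first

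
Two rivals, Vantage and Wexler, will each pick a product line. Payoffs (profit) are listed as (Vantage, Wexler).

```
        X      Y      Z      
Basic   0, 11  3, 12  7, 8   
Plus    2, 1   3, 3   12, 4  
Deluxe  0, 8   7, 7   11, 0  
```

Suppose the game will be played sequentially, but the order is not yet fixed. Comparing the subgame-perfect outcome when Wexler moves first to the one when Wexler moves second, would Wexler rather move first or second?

first

If Vantage leads: Wexler's best replies are Basic→Y, Plus→Z, Deluxe→X; Vantage's induced payoffs 3, 12, 0; outcome (Plus, Z), payoffs (12, 4).
If Wexler leads: Vantage's best replies are X→Plus, Y→Deluxe, Z→Plus; Wexler's induced payoffs 1, 7, 4; outcome (Deluxe, Y), payoffs (7, 7).
Wexler gets 7 moving first and 4 moving second, so Wexler prefers to move first.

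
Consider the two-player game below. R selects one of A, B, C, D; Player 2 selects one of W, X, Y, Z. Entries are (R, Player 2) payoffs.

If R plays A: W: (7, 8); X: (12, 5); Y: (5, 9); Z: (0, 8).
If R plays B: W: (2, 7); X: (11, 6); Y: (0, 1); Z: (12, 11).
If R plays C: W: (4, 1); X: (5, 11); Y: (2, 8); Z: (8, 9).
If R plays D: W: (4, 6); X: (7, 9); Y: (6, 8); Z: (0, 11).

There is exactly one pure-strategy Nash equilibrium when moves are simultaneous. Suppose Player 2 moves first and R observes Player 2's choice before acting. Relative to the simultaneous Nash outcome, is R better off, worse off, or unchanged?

unchanged

Work backward from R's decision.
- W: R compares 7, 2, 4, 4 and picks A; Player 2 would get 8.
- X: R compares 12, 11, 5, 7 and picks A; Player 2 would get 5.
- Y: R compares 5, 0, 2, 6 and picks D; Player 2 would get 8.
- Z: R compares 0, 12, 8, 0 and picks B; Player 2 would get 11.
Among 8, 5, 8, 11, the best is 11 at Z. Subgame-perfect outcome: (B, Z) with payoffs (12, 11).
Under simultaneous play:
R's best replies: W→A; X→A; Y→D; Z→B.
Player 2's best replies: A→Y; B→Z; C→X; D→Z.
Only (B, Z) has each player best-responding; Nash payoffs (12, 11).
R earns 12 sequentially versus 12 at the Nash outcome: unchanged.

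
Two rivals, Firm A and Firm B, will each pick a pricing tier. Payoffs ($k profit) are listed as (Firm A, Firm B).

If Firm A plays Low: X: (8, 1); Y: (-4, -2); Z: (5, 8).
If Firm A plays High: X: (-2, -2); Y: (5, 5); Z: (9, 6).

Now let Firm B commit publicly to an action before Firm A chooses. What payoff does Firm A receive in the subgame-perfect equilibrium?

Solve by backward induction (Firm B leads).
- X: Firm A compares 8, -2 and picks Low; Firm B would get 1.
- Y: Firm A compares -4, 5 and picks High; Firm B would get 5.
- Z: Firm A compares 5, 9 and picks High; Firm B would get 6.
Among 1, 5, 6, the best is 6 at Z. Subgame-perfect outcome: (High, Z) with payoffs (9, 6).

9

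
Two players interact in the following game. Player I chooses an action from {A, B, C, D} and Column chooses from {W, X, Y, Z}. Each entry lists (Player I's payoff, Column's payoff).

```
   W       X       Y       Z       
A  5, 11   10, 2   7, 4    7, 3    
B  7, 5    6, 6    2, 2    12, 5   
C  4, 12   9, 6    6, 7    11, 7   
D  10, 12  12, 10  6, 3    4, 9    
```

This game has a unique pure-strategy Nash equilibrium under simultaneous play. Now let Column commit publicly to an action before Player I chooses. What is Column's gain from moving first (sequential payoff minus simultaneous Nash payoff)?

Player I best-responds to each possible Column move:
- W → Player I plays D (best of 5, 7, 4, 10); Column gets 12.
- X → Player I plays D (best of 10, 6, 9, 12); Column gets 10.
- Y → Player I plays A (best of 7, 2, 6, 6); Column gets 4.
- Z → Player I plays B (best of 7, 12, 11, 4); Column gets 5.
Among 12, 10, 4, 5, the best is 12 at W. Subgame-perfect outcome: (D, W) with payoffs (10, 12).
For the simultaneous game, intersect best replies.
Player I's best replies: W→D; X→D; Y→A; Z→B.
Column's best replies: A→W; B→X; C→W; D→W.
Only (D, W) has each player best-responding; Nash payoffs (10, 12).
Column's commitment gain: 12 − 12 = 0.

0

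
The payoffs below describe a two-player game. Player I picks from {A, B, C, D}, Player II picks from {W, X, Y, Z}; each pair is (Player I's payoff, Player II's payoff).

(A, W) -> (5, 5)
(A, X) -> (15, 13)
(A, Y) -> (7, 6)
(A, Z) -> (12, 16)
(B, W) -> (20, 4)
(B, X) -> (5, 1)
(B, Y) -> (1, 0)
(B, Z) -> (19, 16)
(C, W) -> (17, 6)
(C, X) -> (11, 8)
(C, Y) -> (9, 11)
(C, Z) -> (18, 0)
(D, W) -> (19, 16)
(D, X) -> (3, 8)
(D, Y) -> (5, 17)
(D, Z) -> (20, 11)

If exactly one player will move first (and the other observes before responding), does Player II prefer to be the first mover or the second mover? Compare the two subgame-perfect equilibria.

second

If Player I leads: Player II's best replies are A→Z, B→Z, C→Y, D→Y; Player I's induced payoffs 12, 19, 9, 5; outcome (B, Z), payoffs (19, 16).
If Player II leads: Player I's best replies are W→B, X→A, Y→C, Z→D; Player II's induced payoffs 4, 13, 11, 11; outcome (A, X), payoffs (15, 13).
Player II gets 13 moving first and 16 moving second, so Player II prefers to move second.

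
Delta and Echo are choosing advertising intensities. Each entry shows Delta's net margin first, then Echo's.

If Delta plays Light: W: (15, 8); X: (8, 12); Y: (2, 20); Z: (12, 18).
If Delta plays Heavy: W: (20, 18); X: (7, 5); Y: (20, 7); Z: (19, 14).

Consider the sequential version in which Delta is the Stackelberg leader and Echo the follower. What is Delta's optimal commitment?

Heavy

Solve by backward induction (Delta leads).
- Light: Echo compares 8, 12, 20, 18 and picks Y; Delta would get 2.
- Heavy: Echo compares 18, 5, 7, 14 and picks W; Delta would get 20.
Maximizing over 2, 20, Delta chooses Heavy. Subgame-perfect outcome: (Heavy, W) with payoffs (20, 18).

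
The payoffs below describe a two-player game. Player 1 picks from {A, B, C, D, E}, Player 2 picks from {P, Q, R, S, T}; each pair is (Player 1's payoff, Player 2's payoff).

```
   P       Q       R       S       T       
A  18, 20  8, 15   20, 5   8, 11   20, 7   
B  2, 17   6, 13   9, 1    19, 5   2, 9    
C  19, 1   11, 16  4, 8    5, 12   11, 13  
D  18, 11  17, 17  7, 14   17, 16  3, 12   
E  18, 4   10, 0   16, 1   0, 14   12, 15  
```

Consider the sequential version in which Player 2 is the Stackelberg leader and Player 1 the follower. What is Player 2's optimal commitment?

Player 1 best-responds to each possible Player 2 move:
- P: BR = C, leader payoff 1.
- Q: BR = D, leader payoff 17.
- R: BR = A, leader payoff 5.
- S: BR = B, leader payoff 5.
- T: BR = A, leader payoff 7.
Maximizing over 1, 17, 5, 5, 7, Player 2 chooses Q. Subgame-perfect outcome: (D, Q) with payoffs (17, 17).

Q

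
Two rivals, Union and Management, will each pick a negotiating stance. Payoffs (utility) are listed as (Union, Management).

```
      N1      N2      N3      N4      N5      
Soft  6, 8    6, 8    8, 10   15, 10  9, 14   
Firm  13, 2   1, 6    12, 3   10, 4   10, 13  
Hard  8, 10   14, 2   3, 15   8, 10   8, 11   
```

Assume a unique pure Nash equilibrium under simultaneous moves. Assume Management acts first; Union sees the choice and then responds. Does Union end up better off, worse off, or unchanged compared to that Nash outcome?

Union best-responds to each possible Management move:
- N1: Union compares 6, 13, 8 and picks Firm; Management would get 2.
- N2: Union compares 6, 1, 14 and picks Hard; Management would get 2.
- N3: Union compares 8, 12, 3 and picks Firm; Management would get 3.
- N4: Union compares 15, 10, 8 and picks Soft; Management would get 10.
- N5: Union compares 9, 10, 8 and picks Firm; Management would get 13.
Maximizing over 2, 2, 3, 10, 13, Management chooses N5. Subgame-perfect outcome: (Firm, N5) with payoffs (10, 13).
Now find the simultaneous Nash equilibrium.
Union's best replies: N1→Firm; N2→Hard; N3→Firm; N4→Soft; N5→Firm.
Management's best replies: Soft→N5; Firm→N5; Hard→N3.
The unique mutual best reply is (Firm, N5), giving (10, 13).
Union earns 10 sequentially versus 10 at the Nash outcome: unchanged.

unchanged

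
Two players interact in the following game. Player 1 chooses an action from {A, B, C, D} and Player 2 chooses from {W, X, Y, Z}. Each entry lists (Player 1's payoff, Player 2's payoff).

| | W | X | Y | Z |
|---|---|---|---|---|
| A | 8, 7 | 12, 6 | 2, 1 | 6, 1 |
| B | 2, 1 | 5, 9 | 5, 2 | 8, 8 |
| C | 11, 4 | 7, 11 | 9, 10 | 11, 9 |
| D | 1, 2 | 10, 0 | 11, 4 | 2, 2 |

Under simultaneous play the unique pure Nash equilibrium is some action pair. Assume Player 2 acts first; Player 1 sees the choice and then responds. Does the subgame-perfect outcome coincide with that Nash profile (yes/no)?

Player 1 best-responds to each possible Player 2 move:
- W: Player 1 compares 8, 2, 11, 1 and picks C; Player 2 would get 4.
- X: Player 1 compares 12, 5, 7, 10 and picks A; Player 2 would get 6.
- Y: Player 1 compares 2, 5, 9, 11 and picks D; Player 2 would get 4.
- Z: Player 1 compares 6, 8, 11, 2 and picks C; Player 2 would get 9.
Among 4, 6, 4, 9, the best is 9 at Z. Subgame-perfect outcome: (C, Z) with payoffs (11, 9).
Now find the simultaneous Nash equilibrium.
Player 1's best replies: W→C; X→A; Y→D; Z→C.
Player 2's best replies: A→W; B→X; C→X; D→Y.
The unique mutual best reply is (D, Y), giving (11, 4).
Sequential outcome (C, Z) differs from the Nash profile (D, Y).

no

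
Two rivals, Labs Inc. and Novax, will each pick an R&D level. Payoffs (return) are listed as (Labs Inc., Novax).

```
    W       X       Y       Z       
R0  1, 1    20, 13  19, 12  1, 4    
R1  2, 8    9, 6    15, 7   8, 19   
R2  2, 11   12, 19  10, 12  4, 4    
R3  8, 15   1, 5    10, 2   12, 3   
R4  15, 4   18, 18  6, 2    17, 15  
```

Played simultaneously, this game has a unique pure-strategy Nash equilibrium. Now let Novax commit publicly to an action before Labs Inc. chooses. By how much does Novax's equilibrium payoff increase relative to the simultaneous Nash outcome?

Backward induction with Novax moving first.
- W: Labs Inc. compares 1, 2, 2, 8, 15 and picks R4; Novax would get 4.
- X: Labs Inc. compares 20, 9, 12, 1, 18 and picks R0; Novax would get 13.
- Y: Labs Inc. compares 19, 15, 10, 10, 6 and picks R0; Novax would get 12.
- Z: Labs Inc. compares 1, 8, 4, 12, 17 and picks R4; Novax would get 15.
Among 4, 13, 12, 15, the best is 15 at Z. Subgame-perfect outcome: (R4, Z) with payoffs (17, 15).
Under simultaneous play:
Labs Inc.'s best replies: W→R4; X→R0; Y→R0; Z→R4.
Novax's best replies: R0→X; R1→Z; R2→X; R3→W; R4→X.
The unique mutual best reply is (R0, X), giving (20, 13).
Novax's commitment gain: 15 − 13 = 2.

2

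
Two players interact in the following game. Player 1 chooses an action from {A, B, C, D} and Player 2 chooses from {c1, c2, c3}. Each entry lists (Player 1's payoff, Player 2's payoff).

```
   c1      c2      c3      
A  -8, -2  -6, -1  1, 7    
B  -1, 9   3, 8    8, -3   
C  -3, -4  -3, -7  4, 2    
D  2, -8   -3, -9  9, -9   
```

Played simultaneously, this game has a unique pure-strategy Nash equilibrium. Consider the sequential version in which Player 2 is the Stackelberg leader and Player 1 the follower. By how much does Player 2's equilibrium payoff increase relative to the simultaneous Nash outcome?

Work backward from Player 1's decision.
- c1: BR = D, leader payoff -8.
- c2: BR = B, leader payoff 8.
- c3: BR = D, leader payoff -9.
Player 2's induced payoffs are -8, 8, -9, so Player 2 commits to c2. Subgame-perfect outcome: (B, c2) with payoffs (3, 8).
Now find the simultaneous Nash equilibrium.
Player 1's best replies: c1→D; c2→B; c3→D.
Player 2's best replies: A→c3; B→c1; C→c3; D→c1.
Only (D, c1) has each player best-responding; Nash payoffs (2, -8).
Player 2's commitment gain: 8 − -8 = 16.

16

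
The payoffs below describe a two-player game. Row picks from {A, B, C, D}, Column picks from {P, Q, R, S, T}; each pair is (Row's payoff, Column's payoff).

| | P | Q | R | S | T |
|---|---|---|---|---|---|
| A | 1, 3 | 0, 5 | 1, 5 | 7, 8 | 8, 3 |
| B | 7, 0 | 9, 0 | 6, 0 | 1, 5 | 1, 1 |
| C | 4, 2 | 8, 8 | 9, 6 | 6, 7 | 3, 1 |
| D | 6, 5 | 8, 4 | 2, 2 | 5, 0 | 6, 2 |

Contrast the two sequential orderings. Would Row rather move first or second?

first

If Row leads: Column's best replies are A→S, B→S, C→Q, D→P; Row's induced payoffs 7, 1, 8, 6; outcome (C, Q), payoffs (8, 8).
If Column leads: Row's best replies are P→B, Q→B, R→C, S→A, T→A; Column's induced payoffs 0, 0, 6, 8, 3; outcome (A, S), payoffs (7, 8).
Row gets 8 moving first and 7 moving second, so Row prefers to move first.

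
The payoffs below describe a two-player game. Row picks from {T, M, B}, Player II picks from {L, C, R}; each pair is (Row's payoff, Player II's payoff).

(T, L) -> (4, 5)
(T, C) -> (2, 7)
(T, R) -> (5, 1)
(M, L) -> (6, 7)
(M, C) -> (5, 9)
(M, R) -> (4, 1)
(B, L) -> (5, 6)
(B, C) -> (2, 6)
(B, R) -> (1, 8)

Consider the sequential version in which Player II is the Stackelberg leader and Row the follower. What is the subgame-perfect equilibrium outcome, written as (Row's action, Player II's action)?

(M, C)

Solve by backward induction (Player II leads).
- L → Row plays M (best of 4, 6, 5); Player II gets 7.
- C → Row plays M (best of 2, 5, 2); Player II gets 9.
- R → Row plays T (best of 5, 4, 1); Player II gets 1.
Among 7, 9, 1, the best is 9 at C. Subgame-perfect outcome: (M, C) with payoffs (5, 9).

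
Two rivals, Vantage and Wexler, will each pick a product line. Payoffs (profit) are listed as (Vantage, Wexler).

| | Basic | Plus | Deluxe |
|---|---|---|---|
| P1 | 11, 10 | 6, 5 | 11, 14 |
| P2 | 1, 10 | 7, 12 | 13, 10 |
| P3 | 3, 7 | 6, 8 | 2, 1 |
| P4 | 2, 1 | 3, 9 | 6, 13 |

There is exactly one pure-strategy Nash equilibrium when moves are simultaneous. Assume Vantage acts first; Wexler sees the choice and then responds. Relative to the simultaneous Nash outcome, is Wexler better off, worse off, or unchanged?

Work backward from Wexler's decision.
- P1: Wexler compares 10, 5, 14 and picks Deluxe; Vantage would get 11.
- P2: Wexler compares 10, 12, 10 and picks Plus; Vantage would get 7.
- P3: Wexler compares 7, 8, 1 and picks Plus; Vantage would get 6.
- P4: Wexler compares 1, 9, 13 and picks Deluxe; Vantage would get 6.
Vantage's induced payoffs are 11, 7, 6, 6, so Vantage commits to P1. Subgame-perfect outcome: (P1, Deluxe) with payoffs (11, 14).
For the simultaneous game, intersect best replies.
Vantage's best replies: Basic→P1; Plus→P2; Deluxe→P2.
Wexler's best replies: P1→Deluxe; P2→Plus; P3→Plus; P4→Deluxe.
The unique mutual best reply is (P2, Plus), giving (7, 12).
Wexler earns 14 sequentially versus 12 at the Nash outcome: better off.

better off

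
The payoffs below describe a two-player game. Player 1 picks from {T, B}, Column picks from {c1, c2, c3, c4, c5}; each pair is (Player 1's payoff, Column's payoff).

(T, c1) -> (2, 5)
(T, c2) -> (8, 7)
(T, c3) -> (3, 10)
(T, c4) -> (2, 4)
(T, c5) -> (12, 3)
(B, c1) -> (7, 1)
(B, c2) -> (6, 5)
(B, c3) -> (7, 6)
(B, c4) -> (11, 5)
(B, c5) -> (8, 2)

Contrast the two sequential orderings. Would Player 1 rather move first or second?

If Player 1 leads: Column's best replies are T→c3, B→c3; Player 1's induced payoffs 3, 7; outcome (B, c3), payoffs (7, 6).
If Column leads: Player 1's best replies are c1→B, c2→T, c3→B, c4→B, c5→T; Column's induced payoffs 1, 7, 6, 5, 3; outcome (T, c2), payoffs (8, 7).
Player 1 gets 7 moving first and 8 moving second, so Player 1 prefers to move second.

second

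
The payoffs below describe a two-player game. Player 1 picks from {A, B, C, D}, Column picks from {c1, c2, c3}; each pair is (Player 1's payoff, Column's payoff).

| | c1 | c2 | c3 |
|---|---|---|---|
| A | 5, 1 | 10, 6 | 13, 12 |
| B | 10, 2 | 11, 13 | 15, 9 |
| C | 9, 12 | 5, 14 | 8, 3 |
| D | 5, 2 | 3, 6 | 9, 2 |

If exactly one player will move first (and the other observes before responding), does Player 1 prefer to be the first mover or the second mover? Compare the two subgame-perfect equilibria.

If Player 1 leads: Column's best replies are A→c3, B→c2, C→c2, D→c2; Player 1's induced payoffs 13, 11, 5, 3; outcome (A, c3), payoffs (13, 12).
If Column leads: Player 1's best replies are c1→B, c2→B, c3→B; Column's induced payoffs 2, 13, 9; outcome (B, c2), payoffs (11, 13).
Player 1 gets 13 moving first and 11 moving second, so Player 1 prefers to move first.

first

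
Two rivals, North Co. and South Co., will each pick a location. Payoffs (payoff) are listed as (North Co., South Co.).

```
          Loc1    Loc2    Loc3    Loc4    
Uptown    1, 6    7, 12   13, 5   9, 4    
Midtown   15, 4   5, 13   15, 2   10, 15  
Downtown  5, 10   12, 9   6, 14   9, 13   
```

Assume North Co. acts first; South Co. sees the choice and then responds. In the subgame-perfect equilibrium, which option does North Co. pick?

Backward induction with North Co. moving first.
- Uptown: South Co. compares 6, 12, 5, 4 and picks Loc2; North Co. would get 7.
- Midtown: South Co. compares 4, 13, 2, 15 and picks Loc4; North Co. would get 10.
- Downtown: South Co. compares 10, 9, 14, 13 and picks Loc3; North Co. would get 6.
Among 7, 10, 6, the best is 10 at Midtown. Subgame-perfect outcome: (Midtown, Loc4) with payoffs (10, 15).

Midtown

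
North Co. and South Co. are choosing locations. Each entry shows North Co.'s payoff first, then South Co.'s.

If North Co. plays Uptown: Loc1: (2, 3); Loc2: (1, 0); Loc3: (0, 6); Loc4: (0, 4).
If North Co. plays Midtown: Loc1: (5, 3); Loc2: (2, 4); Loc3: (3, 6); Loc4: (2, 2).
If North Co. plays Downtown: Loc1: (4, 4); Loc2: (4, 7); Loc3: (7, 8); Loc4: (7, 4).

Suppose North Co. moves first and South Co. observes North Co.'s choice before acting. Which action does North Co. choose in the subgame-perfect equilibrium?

Downtown

South Co. best-responds to each possible North Co. move:
- Uptown → South Co. plays Loc3 (best of 3, 0, 6, 4); North Co. gets 0.
- Midtown → South Co. plays Loc3 (best of 3, 4, 6, 2); North Co. gets 3.
- Downtown → South Co. plays Loc3 (best of 4, 7, 8, 4); North Co. gets 7.
North Co.'s induced payoffs are 0, 3, 7, so North Co. commits to Downtown. Subgame-perfect outcome: (Downtown, Loc3) with payoffs (7, 8).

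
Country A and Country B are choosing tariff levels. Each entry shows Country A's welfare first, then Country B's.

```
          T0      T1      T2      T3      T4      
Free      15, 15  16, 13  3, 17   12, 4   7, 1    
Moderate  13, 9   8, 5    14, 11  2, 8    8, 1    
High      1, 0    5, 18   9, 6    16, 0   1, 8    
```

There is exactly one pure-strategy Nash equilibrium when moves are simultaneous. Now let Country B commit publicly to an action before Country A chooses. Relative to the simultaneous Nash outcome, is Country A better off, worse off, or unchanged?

Country A best-responds to each possible Country B move:
- T0: BR = Free, leader payoff 15.
- T1: BR = Free, leader payoff 13.
- T2: BR = Moderate, leader payoff 11.
- T3: BR = High, leader payoff 0.
- T4: BR = Moderate, leader payoff 1.
Maximizing over 15, 13, 11, 0, 1, Country B chooses T0. Subgame-perfect outcome: (Free, T0) with payoffs (15, 15).
For the simultaneous game, intersect best replies.
Country A's best replies: T0→Free; T1→Free; T2→Moderate; T3→High; T4→Moderate.
Country B's best replies: Free→T2; Moderate→T2; High→T1.
Only (Moderate, T2) has each player best-responding; Nash payoffs (14, 11).
Country A earns 15 sequentially versus 14 at the Nash outcome: better off.

better off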